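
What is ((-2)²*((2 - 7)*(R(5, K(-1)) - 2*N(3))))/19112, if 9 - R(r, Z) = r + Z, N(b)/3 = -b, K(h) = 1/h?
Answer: -115/4778 ≈ -0.024069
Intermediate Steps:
K(h) = 1/h
N(b) = -3*b (N(b) = 3*(-b) = -3*b)
R(r, Z) = 9 - Z - r (R(r, Z) = 9 - (r + Z) = 9 - (Z + r) = 9 + (-Z - r) = 9 - Z - r)
((-2)²*((2 - 7)*(R(5, K(-1)) - 2*N(3))))/19112 = ((-2)²*((2 - 7)*((9 - 1/(-1) - 1*5) - (-6)*3)))/19112 = (4*(-5*((9 - 1*(-1) - 5) - 2*(-9))))*(1/19112) = (4*(-5*((9 + 1 - 5) + 18)))*(1/19112) = (4*(-5*(5 + 18)))*(1/19112) = (4*(-5*23))*(1/19112) = (4*(-115))*(1/19112) = -460*1/19112 = -115/4778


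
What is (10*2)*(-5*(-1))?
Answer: 100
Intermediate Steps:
(10*2)*(-5*(-1)) = 20*5 = 100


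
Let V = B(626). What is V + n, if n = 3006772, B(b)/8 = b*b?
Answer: 6141780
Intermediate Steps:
B(b) = 8*b² (B(b) = 8*(b*b) = 8*b²)
V = 3135008 (V = 8*626² = 8*391876 = 3135008)
V + n = 3135008 + 3006772 = 6141780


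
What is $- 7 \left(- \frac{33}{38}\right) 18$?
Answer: $\frac{2079}{19} \approx 109.42$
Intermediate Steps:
$- 7 \left(- \frac{33}{38}\right) 18 = - 7 \left(\left(-33\right) \frac{1}{38}\right) 18 = \left(-7\right) \left(- \frac{33}{38}\right) 18 = \frac{231}{38} \cdot 18 = \frac{2079}{19}$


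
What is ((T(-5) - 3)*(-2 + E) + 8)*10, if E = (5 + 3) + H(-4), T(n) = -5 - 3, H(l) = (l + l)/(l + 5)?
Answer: 300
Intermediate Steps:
H(l) = 2*l/(5 + l) (H(l) = (2*l)/(5 + l) = 2*l/(5 + l))
T(n) = -8
E = 0 (E = (5 + 3) + 2*(-4)/(5 - 4) = 8 + 2*(-4)/1 = 8 + 2*(-4)*1 = 8 - 8 = 0)
((T(-5) - 3)*(-2 + E) + 8)*10 = ((-8 - 3)*(-2 + 0) + 8)*10 = (-11*(-2) + 8)*10 = (22 + 8)*10 = 30*10 = 300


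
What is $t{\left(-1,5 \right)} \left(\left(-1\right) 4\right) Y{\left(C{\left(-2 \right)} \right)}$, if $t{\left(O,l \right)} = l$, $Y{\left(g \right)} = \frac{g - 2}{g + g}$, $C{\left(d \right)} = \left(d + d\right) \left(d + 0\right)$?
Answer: $- \frac{15}{2} \approx -7.5$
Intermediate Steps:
$C{\left(d \right)} = 2 d^{2}$ ($C{\left(d \right)} = 2 d d = 2 d^{2}$)
$Y{\left(g \right)} = \frac{-2 + g}{2 g}$
$t{\left(-1,5 \right)} \left(\left(-1\right) 4\right) Y{\left(C{\left(-2 \right)} \right)} = 5 \left(\left(-1\right) 4\right) \frac{-2 + 2 \left(-2\right)^{2}}{2 \cdot 2 \left(-2\right)^{2}} = 5 \left(-4\right) \frac{-2 + 2 \cdot 4}{2 \cdot 2 \cdot 4} = - 20 \frac{-2 + 8}{2 \cdot 8} = - 20 \cdot \frac{1}{2} \cdot \frac{1}{8} \cdot 6 = \left(-20\right) \frac{3}{8} = - \frac{15}{2}$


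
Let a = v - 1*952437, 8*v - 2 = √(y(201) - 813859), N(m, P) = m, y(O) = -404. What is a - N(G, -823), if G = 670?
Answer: -3812427/4 + I*√814263/8 ≈ -9.5311e+5 + 112.8*I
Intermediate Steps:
v = ¼ + I*√814263/8 (v = ¼ + √(-404 - 813859)/8 = ¼ + √(-814263)/8 = ¼ + (I*√814263)/8 = ¼ + I*√814263/8 ≈ 0.25 + 112.8*I)
a = -3809747/4 + I*√814263/8 (a = (¼ + I*√814263/8) - 1*952437 = (¼ + I*√814263/8) - 952437 = -3809747/4 + I*√814263/8 ≈ -9.5244e+5 + 112.8*I)
a - N(G, -823) = (-3809747/4 + I*√814263/8) - 1*670 = (-3809747/4 + I*√814263/8) - 670 = -3812427/4 + I*√814263/8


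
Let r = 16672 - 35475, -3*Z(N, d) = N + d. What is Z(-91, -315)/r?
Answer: -406/56409 ≈ -0.0071974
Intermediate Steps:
Z(N, d) = -N/3 - d/3 (Z(N, d) = -(N + d)/3 = -N/3 - d/3)
r = -18803
Z(-91, -315)/r = (-1/3*(-91) - 1/3*(-315))/(-18803) = (91/3 + 105)*(-1/18803) = (406/3)*(-1/18803) = -406/56409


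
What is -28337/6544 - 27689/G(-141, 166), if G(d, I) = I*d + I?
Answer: -59669383/19010320 ≈ -3.1388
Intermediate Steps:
G(d, I) = I + I*d
-28337/6544 - 27689/G(-141, 166) = -28337/6544 - 27689*1/(166*(1 - 141)) = -28337*1/6544 - 27689/(166*(-140)) = -28337/6544 - 27689/(-23240) = -28337/6544 - 27689*(-1/23240) = -28337/6544 + 27689/23240 = -59669383/19010320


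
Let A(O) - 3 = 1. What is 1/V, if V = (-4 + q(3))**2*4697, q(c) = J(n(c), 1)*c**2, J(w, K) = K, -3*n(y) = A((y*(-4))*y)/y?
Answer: 1/117425 ≈ 8.5161e-6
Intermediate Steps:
A(O) = 4 (A(O) = 3 + 1 = 4)
n(y) = -4/(3*y)
q(c) = c**2 (q(c) = 1*c**2 = c**2)
V = 117425 (V = (-4 + 3**2)**2*4697 = (-4 + 9)**2*4697 = 5**2*4697 = 25*4697 = 117425)
1/V = 1/117425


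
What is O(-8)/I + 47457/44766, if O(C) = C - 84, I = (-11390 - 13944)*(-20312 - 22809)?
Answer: 2880184648207/2716866978618 ≈ 1.0601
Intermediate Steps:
I = 1092427414 (I = -25334*(-43121) = 1092427414)
O(C) = -84 + C
O(-8)/I + 47457/44766 = (-84 - 8)/1092427414 + 47457/44766 = -92*1/1092427414 + 47457*(1/44766) = -46/546213707 + 5273/4974 = 2880184648207/2716866978618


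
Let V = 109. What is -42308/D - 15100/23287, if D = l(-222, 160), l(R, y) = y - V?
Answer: -985996496/1187637 ≈ -830.22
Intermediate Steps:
l(R, y) = -109 + y (l(R, y) = y - 1*109 = y - 109 = -109 + y)
D = 51 (D = -109 + 160 = 51)
-42308/D - 15100/23287 = -42308/51 - 15100/23287 = -985996496/1187637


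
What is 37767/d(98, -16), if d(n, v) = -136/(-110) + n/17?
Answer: 11770715/2182 ≈ 5394.5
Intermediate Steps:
d(n, v) = 68/55 + n/17 (d(n, v) = -136*(-1/110) + n*(1/17) = 68/55 + n/17)
37767/d(98, -16) = 37767/(68/55 + (1/17)*98) = 37767/(68/55 + 98/17) = 37767/(6546/935) = 37767*(935/6546) = 11770715/2182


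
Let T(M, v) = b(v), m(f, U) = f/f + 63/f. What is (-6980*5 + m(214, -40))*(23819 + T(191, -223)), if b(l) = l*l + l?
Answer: -547614783975/214 ≈ -2.5589e+9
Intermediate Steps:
m(f, U) = 1 + 63/f
b(l) = l + l² (b(l) = l² + l = l + l²)
T(M, v) = v*(1 + v)
(-6980*5 + m(214, -40))*(23819 + T(191, -223)) = (-6980*5 + (63 + 214)/214)*(23819 - 223*(1 - 223)) = (-34900 + (1/214)*277)*(23819 - 223*(-222)) = (-34900 + 277/214)*(23819 + 49506) = -7468323/214*73325 = -547614783975/214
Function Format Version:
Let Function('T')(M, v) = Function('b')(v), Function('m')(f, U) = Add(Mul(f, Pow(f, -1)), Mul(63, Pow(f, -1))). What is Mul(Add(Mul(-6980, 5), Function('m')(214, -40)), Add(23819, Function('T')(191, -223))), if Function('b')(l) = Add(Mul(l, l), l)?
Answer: Rational(-547614783975, 214) ≈ -2.5589e+9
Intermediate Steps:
Function('m')(f, U) = Add(1, Mul(63, Pow(f, -1)))
Function('b')(l) = Add(l, Pow(l, 2)) (Function('b')(l) = Add(Pow(l, 2), l) = Add(l, Pow(l, 2)))
Function('T')(M, v) = Mul(v, Add(1, v))
Mul(Add(Mul(-6980, 5), Function('m')(214, -40)), Add(23819, Function('T')(191, -223))) = Mul(Add(Mul(-6980, 5), Mul(Pow(214, -1), Add(63, 214))), Add(23819, Mul(-223, Add(1, -223)))) = Mul(Add(-34900, Mul(Rational(1, 214), 277)), Add(23819, Mul(-223, -222))) = Mul(Add(-34900, Rational(277, 214)), Add(23819, 49506)) = Mul(Rational(-7468323, 214), 73325) = Rational(-547614783975, 214)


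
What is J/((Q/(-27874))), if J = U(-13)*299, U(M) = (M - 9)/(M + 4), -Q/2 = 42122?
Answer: 45838793/189549 ≈ 241.83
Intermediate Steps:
Q = -84244 (Q = -2*42122 = -84244)
U(M) = (-9 + M)/(4 + M)
J = 6578/9 (J = ((-9 - 13)/(4 - 13))*299 = (-22/(-9))*299 = -⅑*(-22)*299 = (22/9)*299 = 6578/9 ≈ 730.89)
J/((Q/(-27874))) = 6578/(9*((-84244/(-27874)))) = 6578/(9*((-84244*(-1/27874)))) = 6578/(9*(42122/13937)) = (6578/9)*(13937/42122) = 45838793/189549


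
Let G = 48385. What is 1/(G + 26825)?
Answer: 1/75210 ≈ 1.3296e-5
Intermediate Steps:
1/(G + 26825) = 1/(48385 + 26825) = 1/75210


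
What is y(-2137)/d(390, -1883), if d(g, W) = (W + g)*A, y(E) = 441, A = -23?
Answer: 441/34339 ≈ 0.012843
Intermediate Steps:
d(g, W) = -23*W - 23*g (d(g, W) = (W + g)*(-23) = -23*W - 23*g)
y(-2137)/d(390, -1883) = 441/(-23*(-1883) - 23*390) = 441/(43309 - 8970) = 441/34339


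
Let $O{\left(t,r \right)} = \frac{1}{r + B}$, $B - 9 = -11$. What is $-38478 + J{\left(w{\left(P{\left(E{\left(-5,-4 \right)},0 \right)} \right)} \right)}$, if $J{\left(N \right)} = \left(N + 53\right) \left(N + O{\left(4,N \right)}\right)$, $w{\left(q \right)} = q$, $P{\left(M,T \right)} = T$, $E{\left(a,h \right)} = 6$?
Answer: $- \frac{77009}{2} \approx -38505.0$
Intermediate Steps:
$B = -2$ ($B = 9 - 11 = -2$)
$O{\left(t,r \right)} = \frac{1}{-2 + r}$ ($O{\left(t,r \right)} = \frac{1}{r - 2} = \frac{1}{-2 + r}$)
$J{\left(N \right)} = \left(53 + N\right) \left(N + \frac{1}{-2 + N}\right)$ ($J{\left(N \right)} = \left(N + 53\right) \left(N + \frac{1}{-2 + N}\right) = \left(53 + N\right) \left(N + \frac{1}{-2 + N}\right)$)
$-38478 + J{\left(w{\left(P{\left(E{\left(-5,-4 \right)},0 \right)} \right)} \right)} = -38478 + \frac{53 + 0 + 0 \left(-2 + 0\right) \left(53 + 0\right)}{-2 + 0} = -38478 + \frac{53 + 0 + 0 \left(-2\right) 53}{-2} = -38478 - \frac{53 + 0 + 0}{2} = -38478 - \frac{53}{2} = - \frac{77009}{2}$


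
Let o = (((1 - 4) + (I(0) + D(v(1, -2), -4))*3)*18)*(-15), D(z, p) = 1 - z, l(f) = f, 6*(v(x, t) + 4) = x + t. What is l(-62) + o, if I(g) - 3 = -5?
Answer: -1817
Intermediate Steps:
v(x, t) = -4 + t/6 + x/6 (v(x, t) = -4 + (x + t)/6 = -4 + (t + x)/6 = -4 + (t/6 + x/6) = -4 + t/6 + x/6)
I(g) = -2 (I(g) = 3 - 5 = -2)
o = -1755 (o = (((1 - 4) + (-2 + (1 - (-4 + (1/6)*(-2) + (1/6)*1)))*3)*18)*(-15) = ((-3 + (-2 + (1 - (-4 - 1/3 + 1/6)))*3)*18)*(-15) = ((-3 + (-2 + (1 - 1*(-25/6)))*3)*18)*(-15) = ((-3 + (-2 + (1 + 25/6))*3)*18)*(-15) = ((-3 + (-2 + 31/6)*3)*18)*(-15) = ((-3 + (19/6)*3)*18)*(-15) = ((-3 + 19/2)*18)*(-15) = ((13/2)*18)*(-15) = 117*(-15) = -1755)
l(-62) + o = -62 - 1755 = -1817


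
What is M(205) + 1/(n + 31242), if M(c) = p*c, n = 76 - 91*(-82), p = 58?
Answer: 461094201/38780 ≈ 11890.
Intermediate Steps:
n = 7538 (n = 76 + 7462 = 7538)
M(c) = 58*c
M(205) + 1/(n + 31242) = 58*205 + 1/(7538 + 31242) = 11890 + 1/38780 = 461094201/38780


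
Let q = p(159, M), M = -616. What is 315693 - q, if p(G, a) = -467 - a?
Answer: 315544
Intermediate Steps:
q = 149 (q = -467 - 1*(-616) = -467 + 616 = 149)
315693 - q = 315693 - 1*149 = 315693 - 149 = 315544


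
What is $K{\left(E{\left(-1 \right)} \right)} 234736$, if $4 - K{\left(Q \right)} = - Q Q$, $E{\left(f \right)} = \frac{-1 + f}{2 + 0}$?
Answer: $1173680$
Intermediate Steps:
$E{\left(f \right)} = - \frac{1}{2} + \frac{f}{2}$ ($E{\left(f \right)} = \frac{-1 + f}{2} = \left(-1 + f\right) \frac{1}{2} = - \frac{1}{2} + \frac{f}{2}$)
$K{\left(Q \right)} = 4 + Q^{2}$ ($K{\left(Q \right)} = 4 - - Q Q = 4 - - Q^{2} = 4 + Q^{2}$)
$K{\left(E{\left(-1 \right)} \right)} 234736 = \left(4 + \left(- \frac{1}{2} + \frac{1}{2} \left(-1\right)\right)^{2}\right) 234736 = \left(4 + \left(- \frac{1}{2} - \frac{1}{2}\right)^{2}\right) 234736 = \left(4 + \left(-1\right)^{2}\right) 234736 = \left(4 + 1\right) 234736 = 5 \cdot 234736 = 1173680$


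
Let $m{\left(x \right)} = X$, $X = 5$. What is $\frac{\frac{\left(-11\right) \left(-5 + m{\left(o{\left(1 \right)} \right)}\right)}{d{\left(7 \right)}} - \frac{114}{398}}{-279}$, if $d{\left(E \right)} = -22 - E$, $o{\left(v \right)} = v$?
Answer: $\frac{19}{18507} \approx 0.0010266$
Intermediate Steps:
$m{\left(x \right)} = 5$
$\frac{\frac{\left(-11\right) \left(-5 + m{\left(o{\left(1 \right)} \right)}\right)}{d{\left(7 \right)}} - \frac{114}{398}}{-279} = \frac{\frac{\left(-11\right) \left(-5 + 5\right)}{-22 - 7} - \frac{114}{398}}{-279} = \left(\frac{\left(-11\right) 0}{-22 - 7} - \frac{57}{199}\right) \left(- \frac{1}{279}\right) = \left(\frac{0}{-29} - \frac{57}{199}\right) \left(- \frac{1}{279}\right) = \left(0 \left(- \frac{1}{29}\right) - \frac{57}{199}\right) \left(- \frac{1}{279}\right) = \left(0 - \frac{57}{199}\right) \left(- \frac{1}{279}\right) = \left(- \frac{57}{199}\right) \left(- \frac{1}{279}\right) = \frac{19}{18507}$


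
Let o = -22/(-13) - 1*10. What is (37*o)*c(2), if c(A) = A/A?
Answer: -3996/13 ≈ -307.38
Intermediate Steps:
c(A) = 1
o = -108/13 (o = -22*(-1/13) - 10 = 22/13 - 10 = -108/13 ≈ -8.3077)
(37*o)*c(2) = (37*(-108/13))*1 = -3996/13*1 = -3996/13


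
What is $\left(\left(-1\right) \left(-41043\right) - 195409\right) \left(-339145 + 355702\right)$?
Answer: $-2555837862$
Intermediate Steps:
$\left(\left(-1\right) \left(-41043\right) - 195409\right) \left(-339145 + 355702\right) = \left(41043 - 195409\right) 16557 = \left(-154366\right) 16557 = -2555837862$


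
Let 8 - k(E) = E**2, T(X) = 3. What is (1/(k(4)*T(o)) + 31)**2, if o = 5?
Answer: 552049/576 ≈ 958.42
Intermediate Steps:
k(E) = 8 - E**2
(1/(k(4)*T(o)) + 31)**2 = (1/((8 - 1*4**2)*3) + 31)**2 = (1/((8 - 1*16)*3) + 31)**2 = (1/((8 - 16)*3) + 31)**2 = (1/(-8*3) + 31)**2 = (1/(-24) + 31)**2 = (-1/24 + 31)**2 = (743/24)**2 = 552049/576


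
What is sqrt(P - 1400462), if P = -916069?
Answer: I*sqrt(2316531) ≈ 1522.0*I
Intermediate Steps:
sqrt(P - 1400462) = sqrt(-916069 - 1400462) = sqrt(-2316531) = I*sqrt(2316531)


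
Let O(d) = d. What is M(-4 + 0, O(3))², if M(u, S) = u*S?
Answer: 144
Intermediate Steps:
M(u, S) = S*u
M(-4 + 0, O(3))² = (3*(-4 + 0))² = (3*(-4))² = (-12)² = 144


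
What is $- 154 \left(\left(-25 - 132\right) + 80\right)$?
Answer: $11858$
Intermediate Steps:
$- 154 \left(\left(-25 - 132\right) + 80\right) = - 154 \left(-157 + 80\right) = \left(-154\right) \left(-77\right) = 11858$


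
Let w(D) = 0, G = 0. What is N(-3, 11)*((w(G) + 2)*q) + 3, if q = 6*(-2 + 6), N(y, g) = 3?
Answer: 147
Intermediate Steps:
q = 24 (q = 6*4 = 24)
N(-3, 11)*((w(G) + 2)*q) + 3 = 3*((0 + 2)*24) + 3 = 3*(2*24) + 3 = 3*48 + 3 = 144 + 3 = 147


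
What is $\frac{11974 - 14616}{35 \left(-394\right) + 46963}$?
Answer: $- \frac{2642}{33173} \approx -0.079643$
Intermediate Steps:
$\frac{11974 - 14616}{35 \left(-394\right) + 46963} = - \frac{2642}{-13790 + 46963} = - \frac{2642}{33173}$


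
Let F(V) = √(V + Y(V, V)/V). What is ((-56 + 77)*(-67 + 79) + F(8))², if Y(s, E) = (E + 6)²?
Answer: (504 + √130)²/4 ≈ 66410.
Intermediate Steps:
Y(s, E) = (6 + E)²
F(V) = √(V + (6 + V)²/V)
((-56 + 77)*(-67 + 79) + F(8))² = ((-56 + 77)*(-67 + 79) + √(12 + 2*8 + 36/8))² = (21*12 + √(12 + 16 + 36*(⅛)))² = (252 + √(12 + 16 + 9/2))² = (252 + √(65/2))² = (252 + √130/2)²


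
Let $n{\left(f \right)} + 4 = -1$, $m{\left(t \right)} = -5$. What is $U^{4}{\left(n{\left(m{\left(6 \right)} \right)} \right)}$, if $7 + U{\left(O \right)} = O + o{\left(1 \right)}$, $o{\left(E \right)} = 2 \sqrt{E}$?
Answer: $10000$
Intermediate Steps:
$n{\left(f \right)} = -5$ ($n{\left(f \right)} = -4 - 1 = -5$)
$U{\left(O \right)} = -5 + O$ ($U{\left(O \right)} = -7 + \left(O + 2 \sqrt{1}\right) = -7 + \left(O + 2 \cdot 1\right) = -7 + \left(O + 2\right) = -7 + \left(2 + O\right) = -5 + O$)
$U^{4}{\left(n{\left(m{\left(6 \right)} \right)} \right)} = \left(-5 - 5\right)^{4} = \left(-10\right)^{4} = 10000$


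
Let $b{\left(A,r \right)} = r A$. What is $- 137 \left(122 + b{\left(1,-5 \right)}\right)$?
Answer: $-16029$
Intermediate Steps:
$b{\left(A,r \right)} = A r$
$- 137 \left(122 + b{\left(1,-5 \right)}\right) = - 137 \left(122 + 1 \left(-5\right)\right) = - 137 \left(122 - 5\right) = \left(-137\right) 117 = -16029$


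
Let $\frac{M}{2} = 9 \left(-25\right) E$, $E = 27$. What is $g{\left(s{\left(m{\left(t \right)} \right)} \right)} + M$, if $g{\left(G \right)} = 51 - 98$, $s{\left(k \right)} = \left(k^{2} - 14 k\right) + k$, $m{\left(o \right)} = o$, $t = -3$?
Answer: $-12197$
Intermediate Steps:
$s{\left(k \right)} = k^{2} - 13 k$
$g{\left(G \right)} = -47$
$M = -12150$ ($M = 2 \cdot 9 \left(-25\right) 27 = 2 \left(\left(-225\right) 27\right) = 2 \left(-6075\right) = -12150$)
$g{\left(s{\left(m{\left(t \right)} \right)} \right)} + M = -47 - 12150 = -12197$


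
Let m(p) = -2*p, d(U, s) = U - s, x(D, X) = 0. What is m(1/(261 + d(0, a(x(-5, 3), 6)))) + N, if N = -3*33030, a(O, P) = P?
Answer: -25267952/255 ≈ -99090.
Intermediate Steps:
N = -99090
m(1/(261 + d(0, a(x(-5, 3), 6)))) + N = -2/(261 + (0 - 1*6)) - 99090 = -2/(261 + (0 - 6)) - 99090 = -2/(261 - 6) - 99090 = -2/255 - 99090 = -25267952/255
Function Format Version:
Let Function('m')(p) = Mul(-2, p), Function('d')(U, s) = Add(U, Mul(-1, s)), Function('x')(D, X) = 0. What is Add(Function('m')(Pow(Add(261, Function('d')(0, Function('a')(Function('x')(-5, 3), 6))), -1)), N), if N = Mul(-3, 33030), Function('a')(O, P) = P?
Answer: Rational(-25267952, 255) ≈ -99090.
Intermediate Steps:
N = -99090
Add(Function('m')(Pow(Add(261, Function('d')(0, Function('a')(Function('x')(-5, 3), 6))), -1)), N) = Add(Mul(-2, Pow(Add(261, Add(0, Mul(-1, 6))), -1)), -99090) = Add(Mul(-2, Pow(Add(261, Add(0, -6)), -1)), -99090) = Add(Mul(-2, Pow(Add(261, -6), -1)), -99090) = Add(Mul(-2, Pow(255, -1)), -99090) = Add(Mul(-2, Rational(1, 255)), -99090) = Add(Rational(-2, 255), -99090) = Rational(-25267952, 255)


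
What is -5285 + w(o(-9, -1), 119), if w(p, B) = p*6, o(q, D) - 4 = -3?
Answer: -5279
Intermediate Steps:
o(q, D) = 1 (o(q, D) = 4 - 3 = 1)
w(p, B) = 6*p
-5285 + w(o(-9, -1), 119) = -5285 + 6*1 = -5285 + 6 = -5279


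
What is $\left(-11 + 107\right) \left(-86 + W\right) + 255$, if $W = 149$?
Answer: $6303$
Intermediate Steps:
$\left(-11 + 107\right) \left(-86 + W\right) + 255 = \left(-11 + 107\right) \left(-86 + 149\right) + 255 = 96 \cdot 63 + 255 = 6048 + 255 = 6303$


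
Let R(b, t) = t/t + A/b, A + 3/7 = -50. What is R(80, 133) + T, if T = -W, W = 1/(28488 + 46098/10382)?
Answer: 30613274239/82826383920 ≈ 0.36961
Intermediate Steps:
A = -353/7 (A = -3/7 - 50 = -353/7 ≈ -50.429)
R(b, t) = 1 - 353/(7*b) (R(b, t) = t/t - 353/(7*b) = 1 - 353/(7*b))
W = 5191/147904257 (W = 1/(28488 + 46098*(1/10382)) = 1/(28488 + 23049/5191) = 1/(147904257/5191) = 5191/147904257 ≈ 3.5097e-5)
T = -5191/147904257 (T = -1*5191/147904257 = -5191/147904257 ≈ -3.5097e-5)
R(80, 133) + T = (-353/7 + 80)/80 - 5191/147904257 = (1/80)*(207/7) - 5191/147904257 = 207/560 - 5191/147904257 = 30613274239/82826383920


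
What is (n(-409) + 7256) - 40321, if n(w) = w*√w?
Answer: -33065 - 409*I*√409 ≈ -33065.0 - 8271.5*I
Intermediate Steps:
n(w) = w^(3/2)
(n(-409) + 7256) - 40321 = ((-409)^(3/2) + 7256) - 40321 = (-409*I*√409 + 7256) - 40321 = (7256 - 409*I*√409) - 40321 = -33065 - 409*I*√409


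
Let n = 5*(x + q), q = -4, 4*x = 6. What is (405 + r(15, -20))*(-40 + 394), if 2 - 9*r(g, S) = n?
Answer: 431821/3 ≈ 1.4394e+5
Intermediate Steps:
x = 3/2 (x = (¼)*6 = 3/2 ≈ 1.5000)
n = -25/2 (n = 5*(3/2 - 4) = 5*(-5/2) = -25/2 ≈ -12.500)
r(g, S) = 29/18 (r(g, S) = 2/9 - ⅑*(-25/2) = 2/9 + 25/18 = 29/18)
(405 + r(15, -20))*(-40 + 394) = (405 + 29/18)*(-40 + 394) = (7319/18)*354 = 431821/3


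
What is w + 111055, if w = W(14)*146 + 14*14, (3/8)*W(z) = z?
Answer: 350105/3 ≈ 1.1670e+5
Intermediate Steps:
W(z) = 8*z/3
w = 16940/3 (w = ((8/3)*14)*146 + 14*14 = (112/3)*146 + 196 = 16352/3 + 196 = 16940/3 ≈ 5646.7)
w + 111055 = 16940/3 + 111055 = 350105/3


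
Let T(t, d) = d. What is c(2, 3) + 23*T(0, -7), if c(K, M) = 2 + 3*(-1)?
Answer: -162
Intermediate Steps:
c(K, M) = -1 (c(K, M) = 2 - 3 = -1)
c(2, 3) + 23*T(0, -7) = -1 + 23*(-7) = -1 - 161 = -162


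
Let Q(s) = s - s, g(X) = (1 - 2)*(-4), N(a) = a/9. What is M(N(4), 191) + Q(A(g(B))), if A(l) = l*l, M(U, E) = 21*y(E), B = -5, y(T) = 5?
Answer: 105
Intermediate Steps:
N(a) = a/9 (N(a) = a*(⅑) = a/9)
g(X) = 4 (g(X) = -1*(-4) = 4)
M(U, E) = 105 (M(U, E) = 21*5 = 105)
A(l) = l²
Q(s) = 0
M(N(4), 191) + Q(A(g(B))) = 105 + 0 = 105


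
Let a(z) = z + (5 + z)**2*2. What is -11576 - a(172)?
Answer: -74406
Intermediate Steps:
a(z) = z + 2*(5 + z)**2
-11576 - a(172) = -11576 - (172 + 2*(5 + 172)**2) = -11576 - (172 + 2*177**2) = -11576 - (172 + 2*31329) = -11576 - (172 + 62658) = -11576 - 1*62830 = -11576 - 62830 = -74406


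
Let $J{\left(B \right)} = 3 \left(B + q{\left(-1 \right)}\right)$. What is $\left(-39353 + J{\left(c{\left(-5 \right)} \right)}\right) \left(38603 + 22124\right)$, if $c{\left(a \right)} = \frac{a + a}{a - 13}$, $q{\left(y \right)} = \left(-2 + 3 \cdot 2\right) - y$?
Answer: $- \frac{7166332543}{3} \approx -2.3888 \cdot 10^{9}$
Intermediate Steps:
$q{\left(y \right)} = 4 - y$ ($q{\left(y \right)} = \left(-2 + 6\right) - y = 4 - y$)
$c{\left(a \right)} = \frac{2 a}{-13 + a}$
$J{\left(B \right)} = 15 + 3 B$ ($J{\left(B \right)} = 3 \left(B + \left(4 - -1\right)\right) = 3 \left(B + \left(4 + 1\right)\right) = 3 \left(B + 5\right) = 3 \left(5 + B\right) = 15 + 3 B$)
$\left(-39353 + J{\left(c{\left(-5 \right)} \right)}\right) \left(38603 + 22124\right) = \left(-39353 + \left(15 + 3 \cdot 2 \left(-5\right) \frac{1}{-13 - 5}\right)\right) \left(38603 + 22124\right) = \left(-39353 + \left(15 + 3 \cdot 2 \left(-5\right) \frac{1}{-18}\right)\right) 60727 = \left(-39353 + \left(15 + 3 \cdot 2 \left(-5\right) \left(- \frac{1}{18}\right)\right)\right) 60727 = \left(-39353 + \left(15 + 3 \cdot \frac{5}{9}\right)\right) 60727 = \left(-39353 + \left(15 + \frac{5}{3}\right)\right) 60727 = \left(-39353 + \frac{50}{3}\right) 60727 = \left(- \frac{118009}{3}\right) 60727 = - \frac{7166332543}{3}$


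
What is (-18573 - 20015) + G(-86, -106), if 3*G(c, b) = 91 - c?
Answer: -38529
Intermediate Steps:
G(c, b) = 91/3 - c/3 (G(c, b) = (91 - c)/3 = 91/3 - c/3)
(-18573 - 20015) + G(-86, -106) = (-18573 - 20015) + (91/3 - ⅓*(-86)) = -38588 + (91/3 + 86/3) = -38588 + 59 = -38529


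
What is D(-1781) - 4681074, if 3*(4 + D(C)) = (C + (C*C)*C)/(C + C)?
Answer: -12457253/3 ≈ -4.1524e+6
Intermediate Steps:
D(C) = -4 + (C + C**3)/(6*C) (D(C) = -4 + ((C + (C*C)*C)/(C + C))/3 = -4 + ((C + C**2*C)/((2*C)))/3 = -4 + ((C + C**3)*(1/(2*C)))/3 = -4 + ((C + C**3)/(2*C))/3 = -4 + (C + C**3)/(6*C))
D(-1781) - 4681074 = (-23/6 + (1/6)*(-1781)**2) - 4681074 = (-23/6 + (1/6)*3171961) - 4681074 = (-23/6 + 3171961/6) - 4681074 = 1585969/3 - 4681074 = -12457253/3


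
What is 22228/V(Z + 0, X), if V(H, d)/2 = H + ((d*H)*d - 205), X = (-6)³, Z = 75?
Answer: 5557/1749535 ≈ 0.0031763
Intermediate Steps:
X = -216
V(H, d) = -410 + 2*H + 2*H*d² (V(H, d) = 2*(H + ((d*H)*d - 205)) = 2*(H + ((H*d)*d - 205)) = 2*(H + (H*d² - 205)) = 2*(H + (-205 + H*d²)) = 2*(-205 + H + H*d²) = -410 + 2*H + 2*H*d²)
22228/V(Z + 0, X) = 22228/(-410 + 2*(75 + 0) + 2*(75 + 0)*(-216)²) = 22228/(-410 + 2*75 + 2*75*46656) = 22228/(-410 + 150 + 6998400) = 22228/6998140 = 22228*(1/6998140) = 5557/1749535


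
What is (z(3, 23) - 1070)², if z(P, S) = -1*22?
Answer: 1192464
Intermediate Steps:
z(P, S) = -22
(z(3, 23) - 1070)² = (-22 - 1070)² = (-1092)² = 1192464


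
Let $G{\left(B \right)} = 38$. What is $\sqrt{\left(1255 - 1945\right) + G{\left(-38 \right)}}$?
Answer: $2 i \sqrt{163} \approx 25.534 i$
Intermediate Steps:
$\sqrt{\left(1255 - 1945\right) + G{\left(-38 \right)}} = \sqrt{\left(1255 - 1945\right) + 38} = \sqrt{-690 + 38} = \sqrt{-652} = 2 i \sqrt{163}$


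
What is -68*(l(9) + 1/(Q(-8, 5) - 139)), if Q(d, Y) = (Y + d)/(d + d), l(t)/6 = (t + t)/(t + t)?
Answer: -905080/2221 ≈ -407.51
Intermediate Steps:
l(t) = 6 (l(t) = 6*((t + t)/(t + t)) = 6*((2*t)/((2*t))) = 6*((2*t)*(1/(2*t))) = 6*1 = 6)
Q(d, Y) = (Y + d)/(2*d) (Q(d, Y) = (Y + d)/((2*d)) = (Y + d)*(1/(2*d)) = (Y + d)/(2*d))
-68*(l(9) + 1/(Q(-8, 5) - 139)) = -68*(6 + 1/((½)*(5 - 8)/(-8) - 139)) = -68*(6 + 1/((½)*(-⅛)*(-3) - 139)) = -68*(6 + 1/(3/16 - 139)) = -68*(6 + 1/(-2221/16)) = -68*(6 - 16/2221) = -68*13310/2221 = -905080/2221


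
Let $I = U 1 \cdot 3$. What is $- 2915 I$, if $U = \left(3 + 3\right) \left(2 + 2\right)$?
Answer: $-209880$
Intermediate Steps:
$U = 24$ ($U = 6 \cdot 4 = 24$)
$I = 72$ ($I = 24 \cdot 1 \cdot 3 = 24 \cdot 3 = 72$)
$- 2915 I = \left(-2915\right) 72 = -209880$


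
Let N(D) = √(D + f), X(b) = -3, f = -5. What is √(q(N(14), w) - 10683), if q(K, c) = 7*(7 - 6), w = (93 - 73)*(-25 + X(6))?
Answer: 2*I*√2669 ≈ 103.32*I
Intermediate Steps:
N(D) = √(-5 + D) (N(D) = √(D - 5) = √(-5 + D))
w = -560 (w = (93 - 73)*(-25 - 3) = 20*(-28) = -560)
q(K, c) = 7 (q(K, c) = 7*1 = 7)
√(q(N(14), w) - 10683) = √(7 - 10683) = √(-10676) = 2*I*√2669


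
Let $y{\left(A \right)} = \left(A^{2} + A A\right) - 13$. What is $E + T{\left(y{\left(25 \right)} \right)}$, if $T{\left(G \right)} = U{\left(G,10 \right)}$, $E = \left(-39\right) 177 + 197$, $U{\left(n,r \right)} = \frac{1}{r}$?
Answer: $- \frac{67059}{10} \approx -6705.9$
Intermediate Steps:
$y{\left(A \right)} = -13 + 2 A^{2}$ ($y{\left(A \right)} = \left(A^{2} + A^{2}\right) - 13 = 2 A^{2} - 13 = -13 + 2 A^{2}$)
$E = -6706$ ($E = -6903 + 197 = -6706$)
$T{\left(G \right)} = \frac{1}{10}$
$E + T{\left(y{\left(25 \right)} \right)} = -6706 + \frac{1}{10} = - \frac{67059}{10}$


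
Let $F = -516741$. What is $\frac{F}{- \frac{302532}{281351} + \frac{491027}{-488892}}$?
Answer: $\frac{71077855333013172}{286056412021} \approx 2.4848 \cdot 10^{5}$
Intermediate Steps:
$\frac{F}{- \frac{302532}{281351} + \frac{491027}{-488892}} = - \frac{516741}{- \frac{302532}{281351} + \frac{491027}{-488892}} = - \frac{516741}{\left(-302532\right) \frac{1}{281351} + 491027 \left(- \frac{1}{488892}\right)} = - \frac{516741}{- \frac{302532}{281351} - \frac{491027}{488892}} = - \frac{516741}{- \frac{286056412021}{137550253092}} = \left(-516741\right) \left(- \frac{137550253092}{286056412021}\right) = \frac{71077855333013172}{286056412021}$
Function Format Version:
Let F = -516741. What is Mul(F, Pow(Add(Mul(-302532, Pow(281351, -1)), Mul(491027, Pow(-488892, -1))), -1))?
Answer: Rational(71077855333013172, 286056412021) ≈ 2.4848e+5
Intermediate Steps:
Mul(F, Pow(Add(Mul(-302532, Pow(281351, -1)), Mul(491027, Pow(-488892, -1))), -1)) = Mul(-516741, Pow(Add(Mul(-302532, Pow(281351, -1)), Mul(491027, Pow(-488892, -1))), -1)) = Mul(-516741, Pow(Add(Mul(-302532, Rational(1, 281351)), Mul(491027, Rational(-1, 488892))), -1)) = Mul(-516741, Pow(Add(Rational(-302532, 281351), Rational(-491027, 488892)), -1)) = Mul(-516741, Pow(Rational(-286056412021, 137550253092), -1)) = Mul(-516741, Rational(-137550253092, 286056412021)) = Rational(71077855333013172, 286056412021)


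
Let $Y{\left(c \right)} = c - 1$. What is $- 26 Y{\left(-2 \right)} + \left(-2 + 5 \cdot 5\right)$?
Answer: $101$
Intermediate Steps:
$Y{\left(c \right)} = -1 + c$
$- 26 Y{\left(-2 \right)} + \left(-2 + 5 \cdot 5\right) = - 26 \left(-1 - 2\right) + \left(-2 + 5 \cdot 5\right) = \left(-26\right) \left(-3\right) + \left(-2 + 25\right) = 78 + 23 = 101$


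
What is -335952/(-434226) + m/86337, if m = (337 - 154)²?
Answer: 806423747/694255003 ≈ 1.1616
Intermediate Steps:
m = 33489 (m = 183² = 33489)
-335952/(-434226) + m/86337 = -335952/(-434226) + 33489/86337 = -335952*(-1/434226) + 33489*(1/86337) = 55992/72371 + 3721/9593 = 806423747/694255003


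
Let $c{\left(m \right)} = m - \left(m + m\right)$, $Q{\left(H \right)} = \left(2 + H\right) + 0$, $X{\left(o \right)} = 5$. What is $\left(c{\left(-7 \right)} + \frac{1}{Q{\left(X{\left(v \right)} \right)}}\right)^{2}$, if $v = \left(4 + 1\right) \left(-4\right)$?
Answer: $\frac{2500}{49} \approx 51.02$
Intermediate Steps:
$v = -20$ ($v = 5 \left(-4\right) = -20$)
$Q{\left(H \right)} = 2 + H$
$c{\left(m \right)} = - m$ ($c{\left(m \right)} = m - 2 m = - m$)
$\left(c{\left(-7 \right)} + \frac{1}{Q{\left(X{\left(v \right)} \right)}}\right)^{2} = \left(\left(-1\right) \left(-7\right) + \frac{1}{2 + 5}\right)^{2} = \left(7 + \frac{1}{7}\right)^{2} = \left(\frac{50}{7}\right)^{2} = \frac{2500}{49}$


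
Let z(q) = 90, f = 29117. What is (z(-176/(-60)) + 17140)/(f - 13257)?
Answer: 1723/1586 ≈ 1.0864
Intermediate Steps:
(z(-176/(-60)) + 17140)/(f - 13257) = (90 + 17140)/(29117 - 13257) = 17230/15860 = 17230*(1/15860) = 1723/1586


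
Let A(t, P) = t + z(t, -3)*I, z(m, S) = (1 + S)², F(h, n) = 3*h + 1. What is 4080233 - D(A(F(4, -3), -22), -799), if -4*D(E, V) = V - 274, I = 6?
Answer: 16319859/4 ≈ 4.0800e+6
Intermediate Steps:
F(h, n) = 1 + 3*h
A(t, P) = 24 + t (A(t, P) = t + (1 - 3)²*6 = t + (-2)²*6 = t + 4*6 = t + 24 = 24 + t)
D(E, V) = 137/2 - V/4 (D(E, V) = -(V - 274)/4 = -(-274 + V)/4 = 137/2 - V/4)
4080233 - D(A(F(4, -3), -22), -799) = 4080233 - (137/2 - ¼*(-799)) = 4080233 - (137/2 + 799/4) = 4080233 - 1*1073/4 = 4080233 - 1073/4 = 16319859/4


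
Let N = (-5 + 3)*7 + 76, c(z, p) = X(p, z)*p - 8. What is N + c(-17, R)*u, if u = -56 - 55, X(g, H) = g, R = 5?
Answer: -1825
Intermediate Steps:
c(z, p) = -8 + p**2 (c(z, p) = p*p - 8 = p**2 - 8 = -8 + p**2)
N = 62 (N = -2*7 + 76 = -14 + 76 = 62)
u = -111
N + c(-17, R)*u = 62 + (-8 + 5**2)*(-111) = 62 + (-8 + 25)*(-111) = 62 + 17*(-111) = 62 - 1887 = -1825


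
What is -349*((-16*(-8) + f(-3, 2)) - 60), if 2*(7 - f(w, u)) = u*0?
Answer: -26175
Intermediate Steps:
f(w, u) = 7 (f(w, u) = 7 - u*0/2 = 7 - ½*0 = 7 + 0 = 7)
-349*((-16*(-8) + f(-3, 2)) - 60) = -349*((-16*(-8) + 7) - 60) = -349*((128 + 7) - 60) = -349*(135 - 60) = -349*75 = -26175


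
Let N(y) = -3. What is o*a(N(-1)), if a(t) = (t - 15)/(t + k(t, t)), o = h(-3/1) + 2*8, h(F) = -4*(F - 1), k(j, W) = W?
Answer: 96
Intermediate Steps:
h(F) = 4 - 4*F (h(F) = -4*(-1 + F) = 4 - 4*F)
o = 32 (o = (4 - (-12)/1) + 2*8 = (4 - (-12)) + 16 = (4 - 4*(-3)) + 16 = (4 + 12) + 16 = 16 + 16 = 32)
a(t) = (-15 + t)/(2*t) (a(t) = (t - 15)/(t + t) = (-15 + t)/((2*t)) = (-15 + t)*(1/(2*t)) = (-15 + t)/(2*t))
o*a(N(-1)) = 32*((½)*(-15 - 3)/(-3)) = 32*((½)*(-⅓)*(-18)) = 32*3 = 96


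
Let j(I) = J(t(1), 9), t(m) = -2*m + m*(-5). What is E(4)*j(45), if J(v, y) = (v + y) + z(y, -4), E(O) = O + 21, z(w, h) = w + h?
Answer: 175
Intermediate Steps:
z(w, h) = h + w
E(O) = 21 + O
t(m) = -7*m (t(m) = -2*m - 5*m = -7*m)
J(v, y) = -4 + v + 2*y (J(v, y) = (v + y) + (-4 + y) = -4 + v + 2*y)
j(I) = 7 (j(I) = -4 - 7*1 + 2*9 = -4 - 7 + 18 = 7)
E(4)*j(45) = (21 + 4)*7 = 25*7 = 175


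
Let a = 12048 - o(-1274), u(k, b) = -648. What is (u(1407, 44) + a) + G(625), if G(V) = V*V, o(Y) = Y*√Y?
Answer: 402025 + 8918*I*√26 ≈ 4.0203e+5 + 45473.0*I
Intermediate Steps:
o(Y) = Y^(3/2)
G(V) = V²
a = 12048 + 8918*I*√26 (a = 12048 - (-1274)^(3/2) = 12048 - (-8918)*I*√26 = 12048 + 8918*I*√26 ≈ 12048.0 + 45473.0*I)
(u(1407, 44) + a) + G(625) = (-648 + (12048 + 8918*I*√26)) + 625² = (11400 + 8918*I*√26) + 390625 = 402025 + 8918*I*√26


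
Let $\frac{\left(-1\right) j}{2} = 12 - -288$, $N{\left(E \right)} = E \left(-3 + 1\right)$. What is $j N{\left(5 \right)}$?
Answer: $6000$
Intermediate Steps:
$N{\left(E \right)} = - 2 E$ ($N{\left(E \right)} = E \left(-2\right) = - 2 E$)
$j = -600$ ($j = - 2 \left(12 - -288\right) = - 2 \left(12 + 288\right) = \left(-2\right) 300 = -600$)
$j N{\left(5 \right)} = - 600 \left(\left(-2\right) 5\right) = \left(-600\right) \left(-10\right) = 6000$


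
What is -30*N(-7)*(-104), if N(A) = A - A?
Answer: 0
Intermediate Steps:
N(A) = 0
-30*N(-7)*(-104) = -30*0*(-104) = 0*(-104) = 0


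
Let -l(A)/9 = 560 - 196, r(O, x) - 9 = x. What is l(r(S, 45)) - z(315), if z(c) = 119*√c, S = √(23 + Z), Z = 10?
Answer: -3276 - 357*√35 ≈ -5388.0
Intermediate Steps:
S = √33 (S = √(23 + 10) = √33 ≈ 5.7446)
r(O, x) = 9 + x
l(A) = -3276 (l(A) = -9*(560 - 196) = -9*364 = -3276)
l(r(S, 45)) - z(315) = -3276 - 119*√315 = -3276 - 119*3*√35 = -3276 - 357*√35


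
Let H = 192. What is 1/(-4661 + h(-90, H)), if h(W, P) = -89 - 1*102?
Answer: -1/4852 ≈ -0.00020610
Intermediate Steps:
h(W, P) = -191 (h(W, P) = -89 - 102 = -191)
1/(-4661 + h(-90, H)) = 1/(-4661 - 191) = 1/(-4852) = -1/4852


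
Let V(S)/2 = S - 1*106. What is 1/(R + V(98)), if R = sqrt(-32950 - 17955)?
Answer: -16/51161 - I*sqrt(50905)/51161 ≈ -0.00031274 - 0.00441*I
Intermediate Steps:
R = I*sqrt(50905) (R = sqrt(-50905) = I*sqrt(50905) ≈ 225.62*I)
V(S) = -212 + 2*S (V(S) = 2*(S - 1*106) = 2*(S - 106) = 2*(-106 + S) = -212 + 2*S)
1/(R + V(98)) = 1/(I*sqrt(50905) + (-212 + 2*98)) = 1/(I*sqrt(50905) + (-212 + 196)) = 1/(I*sqrt(50905) - 16) = 1/(-16 + I*sqrt(50905))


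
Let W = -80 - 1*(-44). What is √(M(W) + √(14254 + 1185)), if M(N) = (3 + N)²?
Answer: √(1089 + √15439) ≈ 34.832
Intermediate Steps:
W = -36 (W = -80 + 44 = -36)
√(M(W) + √(14254 + 1185)) = √((3 - 36)² + √(14254 + 1185)) = √((-33)² + √15439) = √(1089 + √15439)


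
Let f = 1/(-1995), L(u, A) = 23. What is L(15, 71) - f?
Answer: 45886/1995 ≈ 23.000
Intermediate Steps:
f = -1/1995 ≈ -0.00050125
L(15, 71) - f = 23 - 1*(-1/1995) = 23 + 1/1995 = 45886/1995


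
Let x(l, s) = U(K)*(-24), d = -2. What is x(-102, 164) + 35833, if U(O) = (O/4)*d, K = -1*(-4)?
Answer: 35881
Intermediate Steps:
K = 4
U(O) = -O/2 (U(O) = (O/4)*(-2) = -O/2)
x(l, s) = 48 (x(l, s) = -½*4*(-24) = -2*(-24) = 48)
x(-102, 164) + 35833 = 48 + 35833 = 35881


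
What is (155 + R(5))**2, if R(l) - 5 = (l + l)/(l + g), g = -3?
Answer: 27225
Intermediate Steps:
R(l) = 5 + 2*l/(-3 + l) (R(l) = 5 + (l + l)/(l - 3) = 5 + (2*l)/(-3 + l) = 5 + 2*l/(-3 + l))
(155 + R(5))**2 = (155 + (-15 + 7*5)/(-3 + 5))**2 = (155 + (-15 + 35)/2)**2 = (155 + (1/2)*20)**2 = (155 + 10)**2 = 165**2 = 27225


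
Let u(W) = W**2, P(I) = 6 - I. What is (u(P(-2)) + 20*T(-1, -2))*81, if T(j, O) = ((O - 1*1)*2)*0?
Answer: 5184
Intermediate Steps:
T(j, O) = 0 (T(j, O) = ((O - 1)*2)*0 = ((-1 + O)*2)*0 = (-2 + 2*O)*0 = 0)
(u(P(-2)) + 20*T(-1, -2))*81 = ((6 - 1*(-2))**2 + 20*0)*81 = ((6 + 2)**2 + 0)*81 = (8**2 + 0)*81 = (64 + 0)*81 = 64*81 = 5184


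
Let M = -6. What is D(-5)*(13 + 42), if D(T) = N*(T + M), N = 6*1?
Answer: -3630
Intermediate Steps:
N = 6
D(T) = -36 + 6*T (D(T) = 6*(T - 6) = 6*(-6 + T) = -36 + 6*T)
D(-5)*(13 + 42) = (-36 + 6*(-5))*(13 + 42) = (-36 - 30)*55 = -66*55 = -3630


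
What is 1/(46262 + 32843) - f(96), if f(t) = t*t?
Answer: -729031679/79105 ≈ -9216.0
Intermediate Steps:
f(t) = t²
1/(46262 + 32843) - f(96) = 1/(46262 + 32843) - 1*96² = 1/79105 - 1*9216 = 1/79105 - 9216 = -729031679/79105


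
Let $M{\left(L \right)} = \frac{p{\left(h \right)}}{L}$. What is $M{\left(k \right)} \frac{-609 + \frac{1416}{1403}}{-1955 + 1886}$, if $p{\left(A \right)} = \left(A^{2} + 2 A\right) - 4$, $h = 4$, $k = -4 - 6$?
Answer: $- \frac{568674}{32269} \approx -17.623$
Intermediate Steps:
$k = -10$
$p{\left(A \right)} = -4 + A^{2} + 2 A$
$M{\left(L \right)} = \frac{20}{L}$ ($M{\left(L \right)} = \frac{-4 + 4^{2} + 2 \cdot 4}{L} = \frac{-4 + 16 + 8}{L} = \frac{20}{L}$)
$M{\left(k \right)} \frac{-609 + \frac{1416}{1403}}{-1955 + 1886} = \frac{20}{-10} \frac{-609 + \frac{1416}{1403}}{-1955 + 1886} = 20 \left(- \frac{1}{10}\right) \frac{-609 + 1416 \cdot \frac{1}{1403}}{-69} = - 2 \left(-609 + \frac{1416}{1403}\right) \left(- \frac{1}{69}\right) = - 2 \left(\left(- \frac{853011}{1403}\right) \left(- \frac{1}{69}\right)\right) = \left(-2\right) \frac{284337}{32269} = - \frac{568674}{32269}$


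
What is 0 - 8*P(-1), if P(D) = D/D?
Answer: -8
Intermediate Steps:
P(D) = 1
0 - 8*P(-1) = 0 - 8*1 = 0 - 8 = -8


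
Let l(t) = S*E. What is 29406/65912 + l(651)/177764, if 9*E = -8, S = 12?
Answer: 1959984421/4393792788 ≈ 0.44608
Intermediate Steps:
E = -8/9 (E = (⅑)*(-8) = -8/9 ≈ -0.88889)
l(t) = -32/3 (l(t) = 12*(-8/9) = -32/3)
29406/65912 + l(651)/177764 = 29406/65912 - 32/3/177764 = 29406*(1/65912) - 32/3*1/177764 = 14703/32956 - 8/133323 = 1959984421/4393792788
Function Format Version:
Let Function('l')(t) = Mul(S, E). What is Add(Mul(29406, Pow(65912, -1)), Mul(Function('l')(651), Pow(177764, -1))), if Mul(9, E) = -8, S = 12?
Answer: Rational(1959984421, 4393792788) ≈ 0.44608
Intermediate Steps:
E = Rational(-8, 9) (E = Mul(Rational(1, 9), -8) = Rational(-8, 9) ≈ -0.88889)
Function('l')(t) = Rational(-32, 3) (Function('l')(t) = Mul(12, Rational(-8, 9)) = Rational(-32, 3))
Add(Mul(29406, Pow(65912, -1)), Mul(Function('l')(651), Pow(177764, -1))) = Add(Mul(29406, Pow(65912, -1)), Mul(Rational(-32, 3), Pow(177764, -1))) = Add(Mul(29406, Rational(1, 65912)), Mul(Rational(-32, 3), Rational(1, 177764))) = Add(Rational(14703, 32956), Rational(-8, 133323)) = Rational(1959984421, 4393792788)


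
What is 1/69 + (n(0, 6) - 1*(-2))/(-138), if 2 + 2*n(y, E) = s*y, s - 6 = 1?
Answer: 1/138 ≈ 0.0072464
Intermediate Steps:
s = 7 (s = 6 + 1 = 7)
n(y, E) = -1 + 7*y/2 (n(y, E) = -1 + (7*y)/2 = -1 + 7*y/2)
1/69 + (n(0, 6) - 1*(-2))/(-138) = 1/69 + ((-1 + (7/2)*0) - 1*(-2))/(-138) = 1/69 - ((-1 + 0) + 2)/138 = 1/69 - (-1 + 2)/138 = 1/69 - 1/138*1 = 1/69 - 1/138 = 1/138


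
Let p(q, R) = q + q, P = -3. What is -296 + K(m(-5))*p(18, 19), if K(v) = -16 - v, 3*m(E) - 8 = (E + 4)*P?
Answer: -1004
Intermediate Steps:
m(E) = -4/3 - E (m(E) = 8/3 + ((E + 4)*(-3))/3 = 8/3 + ((4 + E)*(-3))/3 = 8/3 + (-12 - 3*E)/3 = 8/3 + (-4 - E) = -4/3 - E)
p(q, R) = 2*q
-296 + K(m(-5))*p(18, 19) = -296 + (-16 - (-4/3 - 1*(-5)))*(2*18) = -296 + (-16 - (-4/3 + 5))*36 = -296 + (-16 - 1*11/3)*36 = -296 + (-16 - 11/3)*36 = -296 - 59/3*36 = -296 - 708 = -1004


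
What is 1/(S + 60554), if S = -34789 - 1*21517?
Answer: 1/4248 ≈ 0.00023540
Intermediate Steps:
S = -56306 (S = -34789 - 21517 = -56306)
1/(S + 60554) = 1/(-56306 + 60554) = 1/4248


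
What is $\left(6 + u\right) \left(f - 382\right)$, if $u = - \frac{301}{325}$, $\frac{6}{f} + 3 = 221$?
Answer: $- \frac{13731223}{7085} \approx -1938.1$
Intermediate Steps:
$f = \frac{3}{109}$ ($f = \frac{6}{-3 + 221} = \frac{6}{218} = 6 \cdot \frac{1}{218} = \frac{3}{109} \approx 0.027523$)
$u = - \frac{301}{325}$ ($u = \left(-301\right) \frac{1}{325} = - \frac{301}{325} \approx -0.92615$)
$\left(6 + u\right) \left(f - 382\right) = \left(6 - \frac{301}{325}\right) \left(\frac{3}{109} - 382\right) = \frac{1649}{325} \left(- \frac{41635}{109}\right) = - \frac{13731223}{7085}$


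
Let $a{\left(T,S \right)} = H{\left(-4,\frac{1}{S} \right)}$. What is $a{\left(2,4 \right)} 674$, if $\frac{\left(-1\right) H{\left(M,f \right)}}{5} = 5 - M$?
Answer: $-30330$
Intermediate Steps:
$H{\left(M,f \right)} = -25 + 5 M$ ($H{\left(M,f \right)} = - 5 \left(5 - M\right) = -25 + 5 M$)
$a{\left(T,S \right)} = -45$ ($a{\left(T,S \right)} = -25 + 5 \left(-4\right) = -25 - 20 = -45$)
$a{\left(2,4 \right)} 674 = \left(-45\right) 674 = -30330$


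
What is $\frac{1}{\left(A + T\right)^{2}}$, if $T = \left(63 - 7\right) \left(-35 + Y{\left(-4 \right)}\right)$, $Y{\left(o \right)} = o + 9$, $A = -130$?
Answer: $\frac{1}{3276100} \approx 3.0524 \cdot 10^{-7}$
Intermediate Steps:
$Y{\left(o \right)} = 9 + o$
$T = -1680$ ($T = \left(63 - 7\right) \left(-35 + \left(9 - 4\right)\right) = 56 \left(-35 + 5\right) = 56 \left(-30\right) = -1680$)
$\frac{1}{\left(A + T\right)^{2}} = \frac{1}{\left(-130 - 1680\right)^{2}} = \frac{1}{\left(-1810\right)^{2}} = \frac{1}{3276100}$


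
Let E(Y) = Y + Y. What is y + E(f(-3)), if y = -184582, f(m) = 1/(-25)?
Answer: -4614552/25 ≈ -1.8458e+5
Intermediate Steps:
f(m) = -1/25
E(Y) = 2*Y
y + E(f(-3)) = -184582 + 2*(-1/25) = -184582 - 2/25 = -4614552/25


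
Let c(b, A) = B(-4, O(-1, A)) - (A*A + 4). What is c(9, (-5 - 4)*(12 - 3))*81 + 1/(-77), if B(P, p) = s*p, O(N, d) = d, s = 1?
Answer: -41451103/77 ≈ -5.3833e+5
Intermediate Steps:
B(P, p) = p (B(P, p) = 1*p = p)
c(b, A) = -4 + A - A**2 (c(b, A) = A - (A*A + 4) = A - (A**2 + 4) = A - (4 + A**2) = A + (-4 - A**2) = -4 + A - A**2)
c(9, (-5 - 4)*(12 - 3))*81 + 1/(-77) = (-4 + (-5 - 4)*(12 - 3) - ((-5 - 4)*(12 - 3))**2)*81 + 1/(-77) = (-4 - 9*9 - (-9*9)**2)*81 - 1/77 = (-4 - 81 - 1*(-81)**2)*81 - 1/77 = (-4 - 81 - 1*6561)*81 - 1/77 = (-4 - 81 - 6561)*81 - 1/77 = -6646*81 - 1/77 = -538326 - 1/77 = -41451103/77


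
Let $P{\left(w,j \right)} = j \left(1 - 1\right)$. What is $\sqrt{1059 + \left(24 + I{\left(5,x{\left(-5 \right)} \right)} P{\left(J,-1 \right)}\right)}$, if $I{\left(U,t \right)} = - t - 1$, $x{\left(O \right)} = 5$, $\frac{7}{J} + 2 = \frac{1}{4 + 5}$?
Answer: $19 \sqrt{3} \approx 32.909$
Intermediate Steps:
$J = - \frac{63}{17}$ ($J = \frac{7}{-2 + \frac{1}{4 + 5}} = \frac{7}{-2 + \frac{1}{9}} = \frac{7}{- \frac{17}{9}} = 7 \left(- \frac{9}{17}\right) = - \frac{63}{17} \approx -3.7059$)
$P{\left(w,j \right)} = 0$ ($P{\left(w,j \right)} = j 0 = 0$)
$I{\left(U,t \right)} = -1 - t$
$\sqrt{1059 + \left(24 + I{\left(5,x{\left(-5 \right)} \right)} P{\left(J,-1 \right)}\right)} = \sqrt{1059 + \left(24 + \left(-1 - 5\right) 0\right)} = \sqrt{1059 + \left(24 - 0\right)} = \sqrt{1059 + \left(24 + 0\right)} = \sqrt{1059 + 24} = \sqrt{1083} = 19 \sqrt{3}$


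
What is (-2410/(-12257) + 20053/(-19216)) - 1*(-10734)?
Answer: 2527985036747/235530512 ≈ 10733.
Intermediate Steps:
(-2410/(-12257) + 20053/(-19216)) - 1*(-10734) = (-2410*(-1/12257) + 20053*(-1/19216)) + 10734 = (2410/12257 - 20053/19216) + 10734 = -199479061/235530512 + 10734 = 2527985036747/235530512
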